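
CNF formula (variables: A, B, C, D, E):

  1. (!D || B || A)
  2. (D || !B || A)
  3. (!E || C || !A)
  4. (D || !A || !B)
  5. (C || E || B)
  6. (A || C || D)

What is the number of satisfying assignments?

13

Case analysis on A and B:
  A=T, B=T: remaining (C,D,E) ∈ {(F,T,F); (T,T,F); (T,T,T)} — 3.
  A=T, B=F: remaining (C,D,E) ∈ {(T,F,F); (T,F,T); (T,T,F); (T,T,T)} — 4.
  A=F, B=T: remaining (C,D,E) ∈ {(F,T,F); (F,T,T); (T,T,F); (T,T,T)} — 4.
  A=F, B=F: remaining (C,D,E) ∈ {(T,F,F); (T,F,T)} — 2.
Total: 3 + 4 + 4 + 2 = 13.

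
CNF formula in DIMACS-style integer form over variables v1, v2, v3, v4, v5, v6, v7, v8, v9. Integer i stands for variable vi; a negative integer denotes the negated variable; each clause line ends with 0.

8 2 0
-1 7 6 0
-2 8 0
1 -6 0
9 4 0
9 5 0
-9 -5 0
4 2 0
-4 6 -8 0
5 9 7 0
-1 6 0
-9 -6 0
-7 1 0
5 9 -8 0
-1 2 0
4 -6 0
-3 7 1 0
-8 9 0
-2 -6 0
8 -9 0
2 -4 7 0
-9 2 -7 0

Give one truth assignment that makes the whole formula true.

v1=False, v2=True, v3=False, v4=False, v5=False, v6=False, v7=False, v8=True, v9=True

Check each clause:
  1. {v8, v2} — v8 is true.
  2. {v6, v7, ¬v1} — ¬v1 is true.
  3. {v8, ¬v2} — v8 is true.
  4. {v1, ¬v6} — ¬v6 is true.
  5. {v9, v4} — v9 is true.
  6. {v9, v5} — v9 is true.
  7. {¬v5, ¬v9} — ¬v5 is true.
  8. {v4, v2} — v2 is true.
  9. {¬v4, ¬v8, v6} — ¬v4 is true.
  10. {v7, v5, v9} — v9 is true.
  11. {¬v1, v6} — ¬v1 is true.
  12. {¬v9, ¬v6} — ¬v6 is true.
  13. {v1, ¬v7} — ¬v7 is true.
  14. {v9, ¬v8, v5} — v9 is true.
  15. {¬v1, v2} — v2 is true.
  16. {v4, ¬v6} — ¬v6 is true.
  17. {v7, ¬v3, v1} — ¬v3 is true.
  18. {v9, ¬v8} — v9 is true.
  19. {¬v6, ¬v2} — ¬v6 is true.
  20. {v8, ¬v9} — v8 is true.
  21. {¬v4, v2, v7} — v2 is true.
  22. {v2, ¬v9, ¬v7} — ¬v7 is true.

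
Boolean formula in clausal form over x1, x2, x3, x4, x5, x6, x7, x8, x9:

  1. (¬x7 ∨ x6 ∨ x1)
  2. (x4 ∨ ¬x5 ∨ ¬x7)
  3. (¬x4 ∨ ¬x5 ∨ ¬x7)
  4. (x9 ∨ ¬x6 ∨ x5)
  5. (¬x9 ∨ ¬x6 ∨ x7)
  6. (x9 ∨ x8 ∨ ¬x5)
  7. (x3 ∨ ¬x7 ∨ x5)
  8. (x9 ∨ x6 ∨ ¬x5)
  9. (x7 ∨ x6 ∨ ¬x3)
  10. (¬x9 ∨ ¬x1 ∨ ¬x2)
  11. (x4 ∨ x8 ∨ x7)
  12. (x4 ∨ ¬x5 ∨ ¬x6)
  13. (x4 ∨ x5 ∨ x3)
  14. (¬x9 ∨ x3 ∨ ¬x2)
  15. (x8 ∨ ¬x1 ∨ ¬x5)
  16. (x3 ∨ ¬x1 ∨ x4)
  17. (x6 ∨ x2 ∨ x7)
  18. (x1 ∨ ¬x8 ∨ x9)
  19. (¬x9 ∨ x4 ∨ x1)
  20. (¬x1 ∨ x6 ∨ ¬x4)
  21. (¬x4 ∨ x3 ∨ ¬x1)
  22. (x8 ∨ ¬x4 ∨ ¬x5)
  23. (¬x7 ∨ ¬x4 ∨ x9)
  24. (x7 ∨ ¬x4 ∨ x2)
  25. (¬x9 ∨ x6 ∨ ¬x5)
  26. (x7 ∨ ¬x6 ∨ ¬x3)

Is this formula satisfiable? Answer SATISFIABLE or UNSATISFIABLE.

SATISFIABLE

Branch on x1: take x1 = False.
Branch on x2: take x2 = True.
Set x3 = True and propagate.
For the remaining variables, x4 = True, x5 = False, x6 = True, x7 = True, x8 = True, x9 = True works.
Every clause has at least one true literal under this assignment.
So x1=False, x2=True, x3=True, x4=True, x5=False, x6=True, x7=True, x8=True, x9=True is a satisfying assignment.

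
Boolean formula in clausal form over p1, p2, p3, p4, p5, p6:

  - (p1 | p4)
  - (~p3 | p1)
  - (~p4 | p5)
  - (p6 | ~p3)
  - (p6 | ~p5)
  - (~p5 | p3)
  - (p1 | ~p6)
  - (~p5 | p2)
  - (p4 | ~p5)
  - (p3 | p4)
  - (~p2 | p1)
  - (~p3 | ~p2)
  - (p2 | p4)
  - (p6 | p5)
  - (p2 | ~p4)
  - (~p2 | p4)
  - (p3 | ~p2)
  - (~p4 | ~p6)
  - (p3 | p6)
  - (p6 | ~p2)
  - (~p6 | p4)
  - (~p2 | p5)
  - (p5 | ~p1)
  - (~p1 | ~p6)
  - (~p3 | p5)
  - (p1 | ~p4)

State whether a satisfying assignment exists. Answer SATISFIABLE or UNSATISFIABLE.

UNSATISFIABLE

p4 = True:
  propagation gives p5=True, p6=True; an empty clause results — contradiction.
p4 = False:
  propagation gives p1=True, p5=False; an empty clause results — contradiction.
Every branch closes, so no satisfying assignment exists.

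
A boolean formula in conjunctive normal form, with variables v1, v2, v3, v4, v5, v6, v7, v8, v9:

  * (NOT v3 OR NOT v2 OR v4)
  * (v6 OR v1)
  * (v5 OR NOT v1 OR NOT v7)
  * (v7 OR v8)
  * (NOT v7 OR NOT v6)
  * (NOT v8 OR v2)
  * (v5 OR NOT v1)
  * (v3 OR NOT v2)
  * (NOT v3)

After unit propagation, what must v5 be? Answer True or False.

(NOT v3) is a unit clause: v3 = False.
In (NOT v2 OR v3), v3 is now false; NOT v2 must hold, so v2 = False.
(NOT v8 OR v2): since v2 = False, the clause reduces to (NOT v8). v8 = False.
From (v7 OR v8) and v8 = False: v7 = True.
(NOT v7 OR NOT v6) with v7 = True leaves only NOT v6, so v6 = False.
From (v1 OR v6) and v6 = False: v1 = True.
In (v5 OR NOT v7 OR NOT v1), NOT v7, NOT v1 are now false; v5 must hold, so v5 = True.

True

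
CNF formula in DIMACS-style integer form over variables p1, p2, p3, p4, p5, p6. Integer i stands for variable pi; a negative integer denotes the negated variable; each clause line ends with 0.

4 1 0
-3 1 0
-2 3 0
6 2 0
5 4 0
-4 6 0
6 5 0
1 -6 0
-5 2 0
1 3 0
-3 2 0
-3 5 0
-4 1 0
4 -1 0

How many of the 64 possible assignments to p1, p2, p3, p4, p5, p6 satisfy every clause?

Satisfying assignments:
  p1=1 p2=0 p3=0 p4=1 p5=0 p6=1
  p1=1 p2=1 p3=1 p4=1 p5=1 p6=1
Count: 2.

2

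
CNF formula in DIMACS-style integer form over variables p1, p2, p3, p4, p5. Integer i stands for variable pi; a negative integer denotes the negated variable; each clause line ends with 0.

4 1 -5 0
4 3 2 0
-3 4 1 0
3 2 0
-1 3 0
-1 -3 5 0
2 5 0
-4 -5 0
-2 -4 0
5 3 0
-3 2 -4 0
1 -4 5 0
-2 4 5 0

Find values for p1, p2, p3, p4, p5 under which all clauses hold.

p1 = T  p2 = T  p3 = T  p4 = F  p5 = T

Set p1 = True and propagate.
  then p3 is forced to True.
  then p5 is forced to True.
  then p4 is forced to False.
p2 is now unconstrained; take p2 = True.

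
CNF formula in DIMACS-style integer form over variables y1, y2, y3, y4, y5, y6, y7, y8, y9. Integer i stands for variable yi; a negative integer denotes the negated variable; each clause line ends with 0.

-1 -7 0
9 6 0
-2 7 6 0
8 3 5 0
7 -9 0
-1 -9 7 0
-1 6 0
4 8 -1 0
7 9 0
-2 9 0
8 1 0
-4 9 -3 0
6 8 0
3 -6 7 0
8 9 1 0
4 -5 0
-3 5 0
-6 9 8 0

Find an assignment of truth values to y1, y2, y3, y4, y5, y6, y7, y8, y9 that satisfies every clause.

y1=F, y2=F, y3=F, y4=T, y5=F, y6=T, y7=T, y8=T, y9=F

Pure literal: y2 appears only negated; assign y2 = False.
Pure literal: y8 appears only positively; assign y8 = True.
Try y1 = False.
For the remaining variables, y3 = False, y4 = True, y5 = False, y6 = True, y7 = True, y9 = False works.
Check each clause:
  1. (~y1 | ~y7) — ~y1 is true.
  2. (y6 | y9) — y6 is true.
  3. (y6 | ~y2 | y7) — y6 is true.
  4. (y5 | y8 | y3) — y8 is true.
  5. (~y9 | y7) — ~y9 is true.
  6. (~y9 | y7 | ~y1) — y7 is true.
  7. (~y1 | y6) — y6 is true.
  8. (~y1 | y4 | y8) — y8 is true.
  9. (y9 | y7) — y7 is true.
  10. (~y2 | y9) — ~y2 is true.
  11. (y1 | y8) — y8 is true.
  12. (~y3 | y9 | ~y4) — ~y3 is true.
  13. (y8 | y6) — y8 is true.
  14. (y7 | y3 | ~y6) — y7 is true.
  15. (y1 | y8 | y9) — y8 is true.
  16. (~y5 | y4) — ~y5 is true.
  17. (~y3 | y5) — ~y3 is true.
  18. (y9 | y8 | ~y6) — y8 is true.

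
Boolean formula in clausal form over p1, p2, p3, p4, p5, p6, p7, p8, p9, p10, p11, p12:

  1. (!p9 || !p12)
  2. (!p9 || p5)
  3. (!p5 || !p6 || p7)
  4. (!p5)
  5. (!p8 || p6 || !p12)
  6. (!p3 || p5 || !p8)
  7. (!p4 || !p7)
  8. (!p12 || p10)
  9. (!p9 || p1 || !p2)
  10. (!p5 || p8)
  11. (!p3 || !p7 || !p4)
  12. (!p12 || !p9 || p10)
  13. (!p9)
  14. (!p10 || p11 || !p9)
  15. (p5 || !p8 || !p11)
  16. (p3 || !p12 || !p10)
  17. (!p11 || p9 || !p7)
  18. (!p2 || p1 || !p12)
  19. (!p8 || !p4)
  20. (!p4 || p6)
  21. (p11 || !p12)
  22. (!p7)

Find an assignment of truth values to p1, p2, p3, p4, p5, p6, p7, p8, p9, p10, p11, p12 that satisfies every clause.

p1=1, p2=0, p3=1, p4=0, p5=0, p6=1, p7=0, p8=0, p9=0, p10=1, p11=0, p12=0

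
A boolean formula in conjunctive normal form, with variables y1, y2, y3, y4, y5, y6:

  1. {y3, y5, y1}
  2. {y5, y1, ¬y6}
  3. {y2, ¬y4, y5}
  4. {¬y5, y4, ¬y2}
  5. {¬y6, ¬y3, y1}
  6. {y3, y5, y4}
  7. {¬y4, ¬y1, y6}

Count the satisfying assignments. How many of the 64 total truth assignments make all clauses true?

26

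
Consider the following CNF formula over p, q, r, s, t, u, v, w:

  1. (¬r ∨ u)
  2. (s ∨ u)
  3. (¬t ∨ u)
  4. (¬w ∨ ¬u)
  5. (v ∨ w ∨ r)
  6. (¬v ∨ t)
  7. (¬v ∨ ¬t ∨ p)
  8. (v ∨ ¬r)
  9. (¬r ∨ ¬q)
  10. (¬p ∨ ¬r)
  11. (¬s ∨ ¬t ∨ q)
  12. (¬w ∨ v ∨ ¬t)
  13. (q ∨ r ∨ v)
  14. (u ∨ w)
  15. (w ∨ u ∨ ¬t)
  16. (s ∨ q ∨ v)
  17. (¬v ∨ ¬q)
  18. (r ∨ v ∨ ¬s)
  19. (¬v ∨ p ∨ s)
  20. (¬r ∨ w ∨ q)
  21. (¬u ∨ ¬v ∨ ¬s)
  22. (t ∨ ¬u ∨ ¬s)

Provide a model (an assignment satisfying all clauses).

p = True  q = False  r = False  s = False  t = True  u = True  v = True  w = False

Set p = True and propagate.
  then r is forced to False.
Set q = False and propagate.
  then v is forced to True.
  then t is forced to True.
  then u is forced to True.
  then w is forced to False.
  then s is forced to False.
Check each clause:
  1. (u ∨ ¬r) — ¬r is true.
  2. (u ∨ s) — u is true.
  3. (u ∨ ¬t) — u is true.
  4. (¬w ∨ ¬u) — ¬w is true.
  5. (v ∨ w ∨ r) — v is true.
  6. (t ∨ ¬v) — t is true.
  7. (¬t ∨ p ∨ ¬v) — p is true.
  8. (¬r ∨ v) — ¬r is true.
  9. (¬r ∨ ¬q) — ¬r is true.
  10. (¬r ∨ ¬p) — ¬r is true.
  11. (q ∨ ¬t ∨ ¬s) — ¬s is true.
  12. (¬w ∨ ¬t ∨ v) — ¬w is true.
  13. (q ∨ v ∨ r) — v is true.
  14. (u ∨ w) — u is true.
  15. (¬t ∨ w ∨ u) — u is true.
  16. (q ∨ v ∨ s) — v is true.
  17. (¬q ∨ ¬v) — ¬q is true.
  18. (¬s ∨ v ∨ r) — ¬s is true.
  19. (p ∨ s ∨ ¬v) — p is true.
  20. (q ∨ ¬r ∨ w) — ¬r is true.
  21. (¬v ∨ ¬u ∨ ¬s) — ¬s is true.
  22. (t ∨ ¬s ∨ ¬u) — ¬s is true.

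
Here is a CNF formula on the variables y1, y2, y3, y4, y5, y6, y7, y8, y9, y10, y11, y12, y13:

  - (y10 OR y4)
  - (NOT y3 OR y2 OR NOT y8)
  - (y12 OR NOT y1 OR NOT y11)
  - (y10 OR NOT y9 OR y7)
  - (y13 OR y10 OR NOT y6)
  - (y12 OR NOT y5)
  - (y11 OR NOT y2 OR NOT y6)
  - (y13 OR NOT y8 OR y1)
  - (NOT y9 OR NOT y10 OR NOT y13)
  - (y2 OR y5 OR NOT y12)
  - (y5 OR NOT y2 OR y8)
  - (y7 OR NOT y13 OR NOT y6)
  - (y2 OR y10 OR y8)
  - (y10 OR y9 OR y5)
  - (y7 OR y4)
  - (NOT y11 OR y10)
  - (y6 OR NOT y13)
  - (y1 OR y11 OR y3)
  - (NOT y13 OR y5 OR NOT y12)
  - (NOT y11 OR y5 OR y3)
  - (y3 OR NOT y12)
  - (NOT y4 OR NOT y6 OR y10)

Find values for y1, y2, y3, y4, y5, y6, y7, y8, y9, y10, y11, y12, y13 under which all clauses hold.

y1 = T, y2 = F, y3 = T, y4 = T, y5 = T, y6 = F, y7 = F, y8 = F, y9 = F, y10 = T, y11 = T, y12 = T, y13 = F

Check each clause:
  1. (y10 OR y4) — y10 is true.
  2. (y2 OR NOT y3 OR NOT y8) — NOT y8 is true.
  3. (y12 OR NOT y1 OR NOT y11) — y12 is true.
  4. (NOT y9 OR y10 OR y7) — y10 is true.
  5. (y13 OR y10 OR NOT y6) — y10 is true.
  6. (NOT y5 OR y12) — y12 is true.
  7. (y11 OR NOT y2 OR NOT y6) — NOT y6 is true.
  8. (y1 OR NOT y8 OR y13) — NOT y8 is true.
  9. (NOT y9 OR NOT y10 OR NOT y13) — NOT y13 is true.
  10. (y5 OR y2 OR NOT y12) — y5 is true.
  11. (NOT y2 OR y5 OR y8) — y5 is true.
  12. (NOT y13 OR NOT y6 OR y7) — NOT y6 is true.
  13. (y2 OR y8 OR y10) — y10 is true.
  14. (y9 OR y10 OR y5) — y10 is true.
  15. (y4 OR y7) — y4 is true.
  16. (y10 OR NOT y11) — y10 is true.
  17. (NOT y13 OR y6) — NOT y13 is true.
  18. (y1 OR y11 OR y3) — y3 is true.
  19. (y5 OR NOT y13 OR NOT y12) — NOT y13 is true.
  20. (NOT y11 OR y3 OR y5) — y5 is true.
  21. (NOT y12 OR y3) — y3 is true.
  22. (NOT y6 OR NOT y4 OR y10) — NOT y6 is true.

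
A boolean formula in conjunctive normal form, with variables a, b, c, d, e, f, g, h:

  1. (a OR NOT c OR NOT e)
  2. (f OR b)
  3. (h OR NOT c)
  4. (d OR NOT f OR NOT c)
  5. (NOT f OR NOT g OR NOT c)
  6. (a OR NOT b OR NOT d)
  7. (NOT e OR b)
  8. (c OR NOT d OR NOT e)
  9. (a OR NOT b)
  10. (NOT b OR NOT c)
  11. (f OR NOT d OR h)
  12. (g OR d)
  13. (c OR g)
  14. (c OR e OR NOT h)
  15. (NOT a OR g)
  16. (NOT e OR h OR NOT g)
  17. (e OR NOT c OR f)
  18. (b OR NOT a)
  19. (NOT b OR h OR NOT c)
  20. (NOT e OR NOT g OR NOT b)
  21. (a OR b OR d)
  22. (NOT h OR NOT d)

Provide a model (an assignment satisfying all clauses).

a=F, b=F, c=F, d=T, e=F, f=T, g=T, h=F

Check each clause:
  1. (NOT e OR NOT c OR a) — NOT e is true.
  2. (b OR f) — f is true.
  3. (NOT c OR h) — NOT c is true.
  4. (NOT c OR d OR NOT f) — d is true.
  5. (NOT g OR NOT c OR NOT f) — NOT c is true.
  6. (NOT b OR a OR NOT d) — NOT b is true.
  7. (b OR NOT e) — NOT e is true.
  8. (NOT e OR NOT d OR c) — NOT e is true.
  9. (a OR NOT b) — NOT b is true.
  10. (NOT c OR NOT b) — NOT c is true.
  11. (NOT d OR f OR h) — f is true.
  12. (d OR g) — d is true.
  13. (g OR c) — g is true.
  14. (e OR c OR NOT h) — NOT h is true.
  15. (g OR NOT a) — NOT a is true.
  16. (NOT e OR h OR NOT g) — NOT e is true.
  17. (NOT c OR e OR f) — NOT c is true.
  18. (NOT a OR b) — NOT a is true.
  19. (h OR NOT c OR NOT b) — NOT c is true.
  20. (NOT g OR NOT b OR NOT e) — NOT e is true.
  21. (d OR a OR b) — d is true.
  22. (NOT d OR NOT h) — NOT h is true.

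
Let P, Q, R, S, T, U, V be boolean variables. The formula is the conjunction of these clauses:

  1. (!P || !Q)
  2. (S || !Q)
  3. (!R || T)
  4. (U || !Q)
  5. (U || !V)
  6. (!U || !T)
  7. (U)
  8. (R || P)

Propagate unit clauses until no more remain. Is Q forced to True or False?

False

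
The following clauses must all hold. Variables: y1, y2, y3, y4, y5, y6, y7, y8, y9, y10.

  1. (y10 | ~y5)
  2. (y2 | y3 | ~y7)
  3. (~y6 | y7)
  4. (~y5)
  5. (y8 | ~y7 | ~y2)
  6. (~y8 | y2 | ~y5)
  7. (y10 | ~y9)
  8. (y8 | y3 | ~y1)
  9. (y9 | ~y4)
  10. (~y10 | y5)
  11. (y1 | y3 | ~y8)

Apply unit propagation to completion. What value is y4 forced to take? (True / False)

False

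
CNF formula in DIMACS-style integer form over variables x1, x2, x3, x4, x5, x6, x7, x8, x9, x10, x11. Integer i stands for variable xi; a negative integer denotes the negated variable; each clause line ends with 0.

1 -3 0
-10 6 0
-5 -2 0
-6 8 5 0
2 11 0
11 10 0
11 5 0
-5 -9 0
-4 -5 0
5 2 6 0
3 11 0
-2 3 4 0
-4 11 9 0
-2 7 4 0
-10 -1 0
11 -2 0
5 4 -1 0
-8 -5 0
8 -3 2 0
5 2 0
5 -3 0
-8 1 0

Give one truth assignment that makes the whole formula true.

x1 = 1, x2 = 0, x3 = 0, x4 = 0, x5 = 1, x6 = 0, x7 = 0, x8 = 0, x9 = 0, x10 = 0, x11 = 1

Check each clause:
  1. (¬x3 ∨ x1) — x1 is true.
  2. (x6 ∨ ¬x10) — ¬x10 is true.
  3. (¬x5 ∨ ¬x2) — ¬x2 is true.
  4. (x5 ∨ ¬x6 ∨ x8) — ¬x6 is true.
  5. (x11 ∨ x2) — x11 is true.
  6. (x10 ∨ x11) — x11 is true.
  7. (x11 ∨ x5) — x11 is true.
  8. (¬x5 ∨ ¬x9) — ¬x9 is true.
  9. (¬x5 ∨ ¬x4) — ¬x4 is true.
  10. (x6 ∨ x2 ∨ x5) — x5 is true.
  11. (x11 ∨ x3) — x11 is true.
  12. (x3 ∨ x4 ∨ ¬x2) — ¬x2 is true.
  13. (x11 ∨ x9 ∨ ¬x4) — x11 is true.
  14. (¬x2 ∨ x7 ∨ x4) — ¬x2 is true.
  15. (¬x10 ∨ ¬x1) — ¬x10 is true.
  16. (¬x2 ∨ x11) — x11 is true.
  17. (¬x1 ∨ x4 ∨ x5) — x5 is true.
  18. (¬x8 ∨ ¬x5) — ¬x8 is true.
  19. (x2 ∨ x8 ∨ ¬x3) — ¬x3 is true.
  20. (x2 ∨ x5) — x5 is true.
  21. (¬x3 ∨ x5) — x5 is true.
  22. (x1 ∨ ¬x8) — ¬x8 is true.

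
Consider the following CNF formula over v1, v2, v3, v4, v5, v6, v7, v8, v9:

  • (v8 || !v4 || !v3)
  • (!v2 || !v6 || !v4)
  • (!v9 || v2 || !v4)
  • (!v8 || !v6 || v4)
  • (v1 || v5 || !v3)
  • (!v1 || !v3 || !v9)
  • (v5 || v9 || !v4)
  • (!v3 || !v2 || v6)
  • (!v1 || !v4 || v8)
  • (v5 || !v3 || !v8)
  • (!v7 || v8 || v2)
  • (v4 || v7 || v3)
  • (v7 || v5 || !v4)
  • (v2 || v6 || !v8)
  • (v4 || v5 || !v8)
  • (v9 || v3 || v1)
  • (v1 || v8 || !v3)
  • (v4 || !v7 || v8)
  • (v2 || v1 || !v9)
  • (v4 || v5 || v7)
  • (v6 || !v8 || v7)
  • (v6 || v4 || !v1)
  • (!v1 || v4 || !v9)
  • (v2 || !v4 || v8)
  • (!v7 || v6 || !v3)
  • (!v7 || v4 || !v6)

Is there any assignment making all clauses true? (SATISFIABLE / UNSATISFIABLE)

SATISFIABLE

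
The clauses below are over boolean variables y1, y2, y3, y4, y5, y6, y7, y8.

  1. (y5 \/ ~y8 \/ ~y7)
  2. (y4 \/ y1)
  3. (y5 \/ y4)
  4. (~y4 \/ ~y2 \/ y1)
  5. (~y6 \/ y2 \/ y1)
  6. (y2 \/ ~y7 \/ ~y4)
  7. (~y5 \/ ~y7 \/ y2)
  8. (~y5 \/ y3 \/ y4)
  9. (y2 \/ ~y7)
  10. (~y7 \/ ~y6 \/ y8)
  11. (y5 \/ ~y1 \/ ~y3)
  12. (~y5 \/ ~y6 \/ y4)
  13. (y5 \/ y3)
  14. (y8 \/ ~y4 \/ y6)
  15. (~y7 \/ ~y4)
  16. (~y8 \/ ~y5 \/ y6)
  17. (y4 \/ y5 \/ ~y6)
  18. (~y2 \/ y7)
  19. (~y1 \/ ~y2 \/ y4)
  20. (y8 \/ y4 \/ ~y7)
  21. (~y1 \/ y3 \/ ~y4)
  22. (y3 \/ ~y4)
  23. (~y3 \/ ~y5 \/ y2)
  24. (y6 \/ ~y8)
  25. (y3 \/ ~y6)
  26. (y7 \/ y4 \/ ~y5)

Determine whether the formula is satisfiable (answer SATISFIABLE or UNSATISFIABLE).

y4 = True:
  propagation gives y7=False, y2=False, y3=True, y5=False; an empty clause results — contradiction.
y4 = False:
  propagation gives y1=True, y5=True, y3=True, y6=False; an empty clause results — contradiction.
Every branch closes, so no satisfying assignment exists.

UNSATISFIABLE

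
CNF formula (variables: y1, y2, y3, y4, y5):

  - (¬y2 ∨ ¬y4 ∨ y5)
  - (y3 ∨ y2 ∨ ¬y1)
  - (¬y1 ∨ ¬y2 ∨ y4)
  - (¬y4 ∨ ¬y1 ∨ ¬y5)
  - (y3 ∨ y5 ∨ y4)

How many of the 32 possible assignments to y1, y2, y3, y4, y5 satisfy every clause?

Split on y4, then y1.
  y4=1, y1=1: remaining (y2,y3,y5) ∈ {(0,1,0)} — 1.
  y4=1, y1=0: y3 free; 3 ways for (y2,y5) × 2^1 = 6.
  y4=0, y1=1: remaining (y2,y3,y5) ∈ {(0,1,0); (0,1,1)} — 2.
  y4=0, y1=0: y2 free; 3 ways for (y3,y5) × 2^1 = 6.
Total: 1 + 6 + 2 + 6 = 15.

15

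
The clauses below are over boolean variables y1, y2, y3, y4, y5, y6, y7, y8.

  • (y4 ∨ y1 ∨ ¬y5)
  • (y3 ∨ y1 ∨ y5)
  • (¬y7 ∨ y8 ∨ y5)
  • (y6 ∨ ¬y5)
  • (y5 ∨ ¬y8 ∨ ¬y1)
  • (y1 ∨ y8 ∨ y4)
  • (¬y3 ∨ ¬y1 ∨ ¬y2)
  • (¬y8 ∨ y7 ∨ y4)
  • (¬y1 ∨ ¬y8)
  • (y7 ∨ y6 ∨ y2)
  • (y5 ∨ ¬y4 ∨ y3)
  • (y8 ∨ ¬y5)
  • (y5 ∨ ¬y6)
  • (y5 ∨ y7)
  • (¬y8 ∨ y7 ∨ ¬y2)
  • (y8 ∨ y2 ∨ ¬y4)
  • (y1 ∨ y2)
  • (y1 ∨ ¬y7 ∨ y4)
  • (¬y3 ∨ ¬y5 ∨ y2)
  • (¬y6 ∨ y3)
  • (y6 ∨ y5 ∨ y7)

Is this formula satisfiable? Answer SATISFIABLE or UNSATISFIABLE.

Try y1 = False.
  then y2 is forced to True.
For the remaining variables, y3 = True, y4 = True, y5 = True, y6 = True, y7 = True, y8 = True works.
So y1 = 0  y2 = 1  y3 = 1  y4 = 1  y5 = 1  y6 = 1  y7 = 1  y8 = 1 is a satisfying assignment.

SATISFIABLE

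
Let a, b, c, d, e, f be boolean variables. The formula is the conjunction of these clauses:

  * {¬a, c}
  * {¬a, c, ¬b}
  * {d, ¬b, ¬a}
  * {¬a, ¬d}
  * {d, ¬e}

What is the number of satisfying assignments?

26

Case analysis on a and d:
  a=T, d=T: a clause becomes empty — 0.
  a=T, d=F: remaining (b,c,e,f) ∈ {(F,T,F,F); (F,T,F,T)} — 2.
  a=F, d=T: b, c, e, f free → 2^4 = 16.
  a=F, d=F: forces e=F; b, c, f free → 2^3 = 8.
Total: 0 + 2 + 16 + 8 = 26.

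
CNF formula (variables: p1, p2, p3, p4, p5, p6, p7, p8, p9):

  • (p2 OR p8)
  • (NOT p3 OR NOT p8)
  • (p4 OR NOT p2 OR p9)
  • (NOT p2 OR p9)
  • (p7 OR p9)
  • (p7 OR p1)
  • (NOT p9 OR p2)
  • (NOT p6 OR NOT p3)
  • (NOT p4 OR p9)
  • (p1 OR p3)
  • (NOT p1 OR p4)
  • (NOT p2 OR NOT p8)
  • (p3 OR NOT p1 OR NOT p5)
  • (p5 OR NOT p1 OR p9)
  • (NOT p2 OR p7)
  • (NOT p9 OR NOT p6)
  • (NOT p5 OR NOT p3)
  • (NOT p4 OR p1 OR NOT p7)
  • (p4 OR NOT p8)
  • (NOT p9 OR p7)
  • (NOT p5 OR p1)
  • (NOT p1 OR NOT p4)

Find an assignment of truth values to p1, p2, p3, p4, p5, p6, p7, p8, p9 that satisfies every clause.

p6 occurs only negated in the remaining clauses — set p6 = False.
Try p1 = False.
  then p7 is forced to True.
  then p3 is forced to True.
  then p8 is forced to False.
  then p2 is forced to True.
  then p9 is forced to True.
  then p5 is forced to False.
  then p4 is forced to False.
Every clause has at least one true literal under this assignment.

p1 = False, p2 = True, p3 = True, p4 = False, p5 = False, p6 = False, p7 = True, p8 = False, p9 = True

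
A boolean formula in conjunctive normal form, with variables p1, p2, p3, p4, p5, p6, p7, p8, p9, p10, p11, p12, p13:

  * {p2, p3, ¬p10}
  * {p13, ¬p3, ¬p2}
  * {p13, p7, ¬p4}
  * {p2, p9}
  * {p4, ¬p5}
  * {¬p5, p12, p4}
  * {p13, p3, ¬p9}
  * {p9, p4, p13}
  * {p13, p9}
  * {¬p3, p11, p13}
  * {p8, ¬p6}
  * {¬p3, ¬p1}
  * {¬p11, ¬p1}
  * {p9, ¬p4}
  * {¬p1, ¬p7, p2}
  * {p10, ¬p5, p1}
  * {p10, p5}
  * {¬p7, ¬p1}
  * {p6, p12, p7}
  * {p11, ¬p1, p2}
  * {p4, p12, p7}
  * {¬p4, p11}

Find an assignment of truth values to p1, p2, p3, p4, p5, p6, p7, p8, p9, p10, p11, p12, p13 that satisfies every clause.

p1 = 0, p2 = 1, p3 = 0, p4 = 0, p5 = 0, p6 = 0, p7 = 0, p8 = 1, p9 = 1, p10 = 1, p11 = 1, p12 = 1, p13 = 1

Check each clause:
  1. {p3, ¬p10, p2} — p2 is true.
  2. {¬p3, p13, ¬p2} — ¬p3 is true.
  3. {p7, p13, ¬p4} — ¬p4 is true.
  4. {p9, p2} — p9 is true.
  5. {¬p5, p4} — ¬p5 is true.
  6. {p4, p12, ¬p5} — ¬p5 is true.
  7. {p3, ¬p9, p13} — p13 is true.
  8. {p9, p13, p4} — p9 is true.
  9. {p13, p9} — p9 is true.
  10. {p11, p13, ¬p3} — p13 is true.
  11. {p8, ¬p6} — p8 is true.
  12. {¬p3, ¬p1} — ¬p3 is true.
  13. {¬p1, ¬p11} — ¬p1 is true.
  14. {¬p4, p9} — p9 is true.
  15. {p2, ¬p7, ¬p1} — ¬p7 is true.
  16. {¬p5, p1, p10} — p10 is true.
  17. {p5, p10} — p10 is true.
  18. {¬p1, ¬p7} — ¬p7 is true.
  19. {p12, p7, p6} — p12 is true.
  20. {¬p1, p2, p11} — p2 is true.
  21. {p4, p7, p12} — p12 is true.
  22. {¬p4, p11} — p11 is true.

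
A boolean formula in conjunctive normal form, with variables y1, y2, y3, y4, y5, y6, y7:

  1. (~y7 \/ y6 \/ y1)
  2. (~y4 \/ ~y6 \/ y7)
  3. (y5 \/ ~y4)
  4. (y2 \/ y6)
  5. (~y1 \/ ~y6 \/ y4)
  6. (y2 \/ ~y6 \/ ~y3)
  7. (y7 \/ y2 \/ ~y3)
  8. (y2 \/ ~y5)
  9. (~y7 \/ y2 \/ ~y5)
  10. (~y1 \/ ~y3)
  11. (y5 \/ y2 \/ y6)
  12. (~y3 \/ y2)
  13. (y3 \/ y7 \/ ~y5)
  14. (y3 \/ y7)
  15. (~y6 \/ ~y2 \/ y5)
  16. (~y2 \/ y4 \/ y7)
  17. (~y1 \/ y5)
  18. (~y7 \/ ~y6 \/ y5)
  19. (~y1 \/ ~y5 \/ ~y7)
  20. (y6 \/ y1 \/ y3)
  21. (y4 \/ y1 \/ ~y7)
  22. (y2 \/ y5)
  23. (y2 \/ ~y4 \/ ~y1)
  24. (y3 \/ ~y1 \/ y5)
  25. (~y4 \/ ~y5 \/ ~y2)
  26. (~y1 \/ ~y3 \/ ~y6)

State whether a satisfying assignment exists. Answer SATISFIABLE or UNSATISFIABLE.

y2 = True:
  y1 = True:
    propagation gives y3=False, y7=True, y5=True; an empty clause results — contradiction.
  y1 = False:
    y7 = True:
      propagation gives y6=True, y5=True, y4=True; contradiction.
    y7 = False:
      propagation gives y3=True, y4=True, y6=False; contradiction.
y2 = False:
  propagation gives y6=True, y3=False, y5=False; an empty clause results — contradiction.
Every branch closes, so no satisfying assignment exists.

UNSATISFIABLE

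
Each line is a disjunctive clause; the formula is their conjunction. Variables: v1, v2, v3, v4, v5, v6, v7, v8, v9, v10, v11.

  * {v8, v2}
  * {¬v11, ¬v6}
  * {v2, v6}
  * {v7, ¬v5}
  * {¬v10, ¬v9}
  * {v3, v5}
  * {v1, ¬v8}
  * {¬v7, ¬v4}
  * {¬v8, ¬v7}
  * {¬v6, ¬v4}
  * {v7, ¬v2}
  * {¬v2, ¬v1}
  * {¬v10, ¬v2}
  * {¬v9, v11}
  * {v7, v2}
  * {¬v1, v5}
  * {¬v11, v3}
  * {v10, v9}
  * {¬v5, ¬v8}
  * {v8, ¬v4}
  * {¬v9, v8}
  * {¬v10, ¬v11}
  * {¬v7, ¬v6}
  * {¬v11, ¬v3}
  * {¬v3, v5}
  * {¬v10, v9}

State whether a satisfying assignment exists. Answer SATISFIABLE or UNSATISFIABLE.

v2 = True:
  propagation gives v7=True, v4=False, v8=False, v1=False; an empty clause results — contradiction.
v2 = False:
  propagation gives v8=True, v6=True, v11=False, v1=True; an empty clause results — contradiction.
Every branch closes, so no satisfying assignment exists.

UNSATISFIABLE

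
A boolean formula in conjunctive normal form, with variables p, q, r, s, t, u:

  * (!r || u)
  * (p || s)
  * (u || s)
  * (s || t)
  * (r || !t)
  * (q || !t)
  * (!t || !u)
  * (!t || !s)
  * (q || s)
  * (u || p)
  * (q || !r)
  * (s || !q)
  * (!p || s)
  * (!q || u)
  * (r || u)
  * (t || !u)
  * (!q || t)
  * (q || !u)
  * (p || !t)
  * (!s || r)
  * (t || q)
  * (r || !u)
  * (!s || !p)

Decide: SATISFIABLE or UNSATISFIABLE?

UNSATISFIABLE

s = True:
  propagation gives t=False, u=False, r=False; an empty clause results — contradiction.
s = False:
  propagation gives p=True; an empty clause results — contradiction.
Every branch closes, so no satisfying assignment exists.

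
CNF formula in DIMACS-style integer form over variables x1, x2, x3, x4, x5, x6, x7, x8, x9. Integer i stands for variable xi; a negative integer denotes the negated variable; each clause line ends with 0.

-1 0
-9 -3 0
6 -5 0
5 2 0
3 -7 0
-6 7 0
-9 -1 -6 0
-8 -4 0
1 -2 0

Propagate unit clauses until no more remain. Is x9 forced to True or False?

Unit clause (!x1) sets x1 = False.
(!x2 || x1): since x1 = False, the clause reduces to (!x2). x2 = False.
In (x5 || x2), x2 is now false; x5 must hold, so x5 = True.
(x6 || !x5): since x5 = True, the clause reduces to (x6). x6 = True.
(x7 || !x6): since x6 = True, the clause reduces to (x7). x7 = True.
(!x7 || x3) with x7 = True leaves only x3, so x3 = True.
In (!x3 || !x9), !x3 is now false; !x9 must hold, so x9 = False.

False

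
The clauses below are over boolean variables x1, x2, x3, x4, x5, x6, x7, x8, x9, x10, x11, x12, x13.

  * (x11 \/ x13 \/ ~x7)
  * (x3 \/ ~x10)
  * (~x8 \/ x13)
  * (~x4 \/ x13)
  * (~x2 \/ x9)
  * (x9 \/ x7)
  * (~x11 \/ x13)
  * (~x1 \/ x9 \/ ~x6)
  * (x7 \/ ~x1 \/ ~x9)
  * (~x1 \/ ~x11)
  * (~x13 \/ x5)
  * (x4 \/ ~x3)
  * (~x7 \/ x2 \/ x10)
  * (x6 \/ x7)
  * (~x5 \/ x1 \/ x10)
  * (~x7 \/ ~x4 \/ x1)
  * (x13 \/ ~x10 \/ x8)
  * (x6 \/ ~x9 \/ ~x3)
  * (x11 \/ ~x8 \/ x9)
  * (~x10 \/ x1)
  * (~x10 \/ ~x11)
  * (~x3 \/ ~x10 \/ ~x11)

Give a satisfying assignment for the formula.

x1 = T, x2 = T, x3 = T, x4 = T, x5 = T, x6 = T, x7 = T, x8 = T, x9 = T, x10 = F, x11 = F, x12 = T, x13 = T

Check each clause:
  1. (~x7 \/ x13 \/ x11) — x13 is true.
  2. (~x10 \/ x3) — x3 is true.
  3. (x13 \/ ~x8) — x13 is true.
  4. (x13 \/ ~x4) — x13 is true.
  5. (~x2 \/ x9) — x9 is true.
  6. (x7 \/ x9) — x9 is true.
  7. (x13 \/ ~x11) — x13 is true.
  8. (~x6 \/ ~x1 \/ x9) — x9 is true.
  9. (x7 \/ ~x9 \/ ~x1) — x7 is true.
  10. (~x11 \/ ~x1) — ~x11 is true.
  11. (x5 \/ ~x13) — x5 is true.
  12. (x4 \/ ~x3) — x4 is true.
  13. (x10 \/ ~x7 \/ x2) — x2 is true.
  14. (x7 \/ x6) — x6 is true.
  15. (x10 \/ ~x5 \/ x1) — x1 is true.
  16. (x1 \/ ~x7 \/ ~x4) — x1 is true.
  17. (x13 \/ ~x10 \/ x8) — x8 is true.
  18. (~x3 \/ x6 \/ ~x9) — x6 is true.
  19. (~x8 \/ x9 \/ x11) — x9 is true.
  20. (~x10 \/ x1) — x1 is true.
  21. (~x11 \/ ~x10) — ~x11 is true.
  22. (~x3 \/ ~x11 \/ ~x10) — ~x11 is true.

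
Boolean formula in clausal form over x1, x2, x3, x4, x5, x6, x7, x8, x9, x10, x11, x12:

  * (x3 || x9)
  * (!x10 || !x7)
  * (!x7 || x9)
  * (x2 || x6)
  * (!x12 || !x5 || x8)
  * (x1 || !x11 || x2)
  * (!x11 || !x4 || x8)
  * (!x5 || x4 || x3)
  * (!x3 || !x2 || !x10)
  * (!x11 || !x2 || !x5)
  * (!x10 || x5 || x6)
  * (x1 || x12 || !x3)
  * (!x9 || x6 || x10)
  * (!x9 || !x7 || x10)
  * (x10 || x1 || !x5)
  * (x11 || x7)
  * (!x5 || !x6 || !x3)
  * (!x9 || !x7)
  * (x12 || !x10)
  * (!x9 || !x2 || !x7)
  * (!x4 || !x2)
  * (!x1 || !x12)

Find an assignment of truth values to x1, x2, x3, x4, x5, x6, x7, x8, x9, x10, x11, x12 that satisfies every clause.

x1=False, x2=True, x3=True, x4=False, x5=False, x6=True, x7=False, x8=True, x9=False, x10=False, x11=True, x12=True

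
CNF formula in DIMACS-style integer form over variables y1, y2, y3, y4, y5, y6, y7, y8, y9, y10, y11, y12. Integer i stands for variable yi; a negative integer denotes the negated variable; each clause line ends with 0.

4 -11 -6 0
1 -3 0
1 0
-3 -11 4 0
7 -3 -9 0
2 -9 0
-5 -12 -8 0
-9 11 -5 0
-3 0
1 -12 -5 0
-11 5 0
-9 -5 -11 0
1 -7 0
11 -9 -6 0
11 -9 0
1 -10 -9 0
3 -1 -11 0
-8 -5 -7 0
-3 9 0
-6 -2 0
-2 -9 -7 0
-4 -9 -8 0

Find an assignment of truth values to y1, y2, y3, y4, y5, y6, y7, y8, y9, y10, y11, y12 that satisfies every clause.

The clause (y1) is unit: y1 must be True.
Unit propagation: (~y3) forces y3 = False.
Unit propagation: (~y11) forces y11 = False.
Unit propagation: (~y9) forces y9 = False.
y2 occurs only negated in the remaining clauses — set y2 = False.
y5 occurs only negated in the remaining clauses — set y5 = False.
y4, y6, y7, y8, y10, y12 are now unconstrained; take y4 = True, y6 = True, y7 = True, y8 = True, y10 = True, y12 = True.

y1 = True, y2 = False, y3 = False, y4 = True, y5 = False, y6 = True, y7 = True, y8 = True, y9 = False, y10 = True, y11 = False, y12 = True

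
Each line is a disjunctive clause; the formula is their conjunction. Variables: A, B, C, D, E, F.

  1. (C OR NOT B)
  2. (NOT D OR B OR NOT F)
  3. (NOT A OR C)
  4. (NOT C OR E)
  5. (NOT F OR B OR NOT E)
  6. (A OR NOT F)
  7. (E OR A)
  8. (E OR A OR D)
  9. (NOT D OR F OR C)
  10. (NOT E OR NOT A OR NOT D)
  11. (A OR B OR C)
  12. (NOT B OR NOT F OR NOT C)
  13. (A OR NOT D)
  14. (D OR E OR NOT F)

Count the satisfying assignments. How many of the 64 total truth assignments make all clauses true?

4

Satisfying assignments:
  A=0 B=0 C=1 D=0 E=1 F=0
  A=0 B=1 C=1 D=0 E=1 F=0
  A=1 B=0 C=1 D=0 E=1 F=0
  A=1 B=1 C=1 D=0 E=1 F=0
Count: 4.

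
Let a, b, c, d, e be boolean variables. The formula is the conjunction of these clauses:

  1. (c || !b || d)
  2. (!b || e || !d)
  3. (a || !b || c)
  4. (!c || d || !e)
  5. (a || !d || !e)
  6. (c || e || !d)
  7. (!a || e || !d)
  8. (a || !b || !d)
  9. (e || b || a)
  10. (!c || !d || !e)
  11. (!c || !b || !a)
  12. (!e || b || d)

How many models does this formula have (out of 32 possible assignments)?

5

The models are:
  a=F b=T c=T d=F e=F
  a=T b=F c=F d=F e=F
  a=T b=F c=F d=T e=T
  a=T b=F c=T d=F e=F
  a=T b=T c=F d=T e=T
That's 5 in total.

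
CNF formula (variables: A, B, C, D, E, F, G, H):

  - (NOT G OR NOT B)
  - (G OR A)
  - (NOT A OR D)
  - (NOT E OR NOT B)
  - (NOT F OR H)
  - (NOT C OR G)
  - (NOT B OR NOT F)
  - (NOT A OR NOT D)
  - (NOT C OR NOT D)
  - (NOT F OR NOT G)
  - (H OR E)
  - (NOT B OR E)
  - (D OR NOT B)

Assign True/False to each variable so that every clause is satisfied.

A=F, B=F, C=F, D=F, E=T, F=F, G=T, H=T

Check each clause:
  1. (NOT B OR NOT G) — NOT B is true.
  2. (A OR G) — G is true.
  3. (NOT A OR D) — NOT A is true.
  4. (NOT E OR NOT B) — NOT B is true.
  5. (H OR NOT F) — H is true.
  6. (NOT C OR G) — NOT C is true.
  7. (NOT B OR NOT F) — NOT F is true.
  8. (NOT D OR NOT A) — NOT D is true.
  9. (NOT D OR NOT C) — NOT D is true.
  10. (NOT F OR NOT G) — NOT F is true.
  11. (H OR E) — H is true.
  12. (NOT B OR E) — E is true.
  13. (D OR NOT B) — NOT B is true.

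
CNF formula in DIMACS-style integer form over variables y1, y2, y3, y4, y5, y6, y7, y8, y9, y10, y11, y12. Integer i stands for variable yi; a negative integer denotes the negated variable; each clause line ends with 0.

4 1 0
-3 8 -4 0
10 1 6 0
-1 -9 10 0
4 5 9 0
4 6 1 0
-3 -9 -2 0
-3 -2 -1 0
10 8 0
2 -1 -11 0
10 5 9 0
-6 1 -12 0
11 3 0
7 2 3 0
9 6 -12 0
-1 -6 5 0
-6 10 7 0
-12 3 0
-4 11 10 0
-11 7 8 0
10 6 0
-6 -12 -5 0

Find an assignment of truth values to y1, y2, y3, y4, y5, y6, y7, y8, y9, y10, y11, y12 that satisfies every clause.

y1 = 1, y2 = 1, y3 = 0, y4 = 0, y5 = 1, y6 = 0, y7 = 0, y8 = 1, y9 = 1, y10 = 1, y11 = 1, y12 = 0

Pure literal: y8 appears only positively; assign y8 = True.
Pure literal: y10 appears only positively; assign y10 = True.
Branch on y1: take y1 = True.
Set y2 = True and propagate.
  then y3 is forced to False.
  then y11 is forced to True.
  then y12 is forced to False.
Try y4 = False.
The remaining clauses are satisfied by y5 = True, y6 = False, y7 = False, y9 = True.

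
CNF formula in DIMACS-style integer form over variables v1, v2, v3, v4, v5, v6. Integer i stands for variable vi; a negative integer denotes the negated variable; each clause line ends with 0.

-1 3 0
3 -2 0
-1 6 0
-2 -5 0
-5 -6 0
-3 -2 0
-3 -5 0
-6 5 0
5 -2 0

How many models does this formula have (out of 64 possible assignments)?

6

The models are:
  v1=F v2=F v3=F v4=F v5=F v6=F
  v1=F v2=F v3=F v4=F v5=T v6=F
  v1=F v2=F v3=F v4=T v5=F v6=F
  v1=F v2=F v3=F v4=T v5=T v6=F
  v1=F v2=F v3=T v4=F v5=F v6=F
  v1=F v2=F v3=T v4=T v5=F v6=F
That's 6 in total.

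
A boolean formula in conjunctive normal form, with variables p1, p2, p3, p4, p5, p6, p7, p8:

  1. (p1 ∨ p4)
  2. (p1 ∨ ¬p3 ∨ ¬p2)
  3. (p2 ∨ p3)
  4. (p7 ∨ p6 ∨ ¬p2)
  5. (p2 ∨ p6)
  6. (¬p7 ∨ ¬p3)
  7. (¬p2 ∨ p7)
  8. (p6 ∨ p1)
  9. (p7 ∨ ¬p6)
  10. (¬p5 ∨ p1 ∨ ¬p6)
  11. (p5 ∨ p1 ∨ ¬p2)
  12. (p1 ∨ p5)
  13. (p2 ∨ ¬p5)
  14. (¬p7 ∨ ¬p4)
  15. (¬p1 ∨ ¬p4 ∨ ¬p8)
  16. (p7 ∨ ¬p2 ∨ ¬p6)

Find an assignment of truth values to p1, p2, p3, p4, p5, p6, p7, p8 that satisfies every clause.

p1 = T, p2 = T, p3 = F, p4 = F, p5 = F, p6 = F, p7 = T, p8 = F

Pure literal: p8 appears only negated; assign p8 = False.
Try p1 = True.
For the remaining variables, p2 = True, p3 = False, p4 = False, p5 = False, p6 = False, p7 = True works.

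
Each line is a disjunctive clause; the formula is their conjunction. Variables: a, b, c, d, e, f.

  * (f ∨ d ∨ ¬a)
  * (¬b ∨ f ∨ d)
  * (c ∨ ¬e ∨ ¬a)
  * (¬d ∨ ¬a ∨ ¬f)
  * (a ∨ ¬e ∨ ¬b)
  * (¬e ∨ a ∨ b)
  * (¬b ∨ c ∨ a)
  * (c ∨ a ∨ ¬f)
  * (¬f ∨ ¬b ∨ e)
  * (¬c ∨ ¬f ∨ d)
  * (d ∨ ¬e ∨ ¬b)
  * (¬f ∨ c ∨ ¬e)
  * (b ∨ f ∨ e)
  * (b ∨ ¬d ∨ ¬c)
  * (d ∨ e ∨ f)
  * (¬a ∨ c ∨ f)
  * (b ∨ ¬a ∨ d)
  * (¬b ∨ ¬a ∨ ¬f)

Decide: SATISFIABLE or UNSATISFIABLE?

SATISFIABLE

Branch on a: take a = True.
Try b = True.
  then f is forced to False.
  then d is forced to True.
  then c is forced to True.
e is now unconstrained; take e = False.
So a=T  b=T  c=T  d=T  e=F  f=F is a satisfying assignment.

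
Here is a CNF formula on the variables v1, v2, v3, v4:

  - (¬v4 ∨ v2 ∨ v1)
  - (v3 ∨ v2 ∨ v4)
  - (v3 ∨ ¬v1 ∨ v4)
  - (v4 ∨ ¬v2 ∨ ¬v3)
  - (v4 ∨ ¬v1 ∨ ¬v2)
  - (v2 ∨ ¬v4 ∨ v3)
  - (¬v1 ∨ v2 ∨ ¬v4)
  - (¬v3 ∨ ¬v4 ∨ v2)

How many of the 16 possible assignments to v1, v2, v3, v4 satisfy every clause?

Split on v4, then v2.
  v4=T, v2=T: remaining (v1,v3) ∈ {(F,F); (F,T); (T,F); (T,T)} — 4.
  v4=T, v2=F: a clause becomes empty — 0.
  v4=F, v2=T: remaining (v1,v3) ∈ {(F,F)} — 1.
  v4=F, v2=F: remaining (v1,v3) ∈ {(F,T); (T,T)} — 2.
Total: 4 + 0 + 1 + 2 = 7.

7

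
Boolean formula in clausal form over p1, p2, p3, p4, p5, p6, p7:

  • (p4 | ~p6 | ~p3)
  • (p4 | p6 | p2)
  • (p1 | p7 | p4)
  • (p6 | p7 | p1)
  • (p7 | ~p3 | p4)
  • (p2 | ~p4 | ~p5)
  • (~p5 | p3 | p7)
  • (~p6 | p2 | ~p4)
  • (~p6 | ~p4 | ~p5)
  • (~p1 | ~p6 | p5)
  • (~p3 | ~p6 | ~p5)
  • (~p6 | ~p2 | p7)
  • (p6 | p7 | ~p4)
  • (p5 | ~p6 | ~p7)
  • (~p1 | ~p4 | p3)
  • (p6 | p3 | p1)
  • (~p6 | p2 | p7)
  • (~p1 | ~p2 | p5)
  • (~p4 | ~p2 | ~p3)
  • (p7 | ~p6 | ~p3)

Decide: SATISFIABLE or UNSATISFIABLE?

SATISFIABLE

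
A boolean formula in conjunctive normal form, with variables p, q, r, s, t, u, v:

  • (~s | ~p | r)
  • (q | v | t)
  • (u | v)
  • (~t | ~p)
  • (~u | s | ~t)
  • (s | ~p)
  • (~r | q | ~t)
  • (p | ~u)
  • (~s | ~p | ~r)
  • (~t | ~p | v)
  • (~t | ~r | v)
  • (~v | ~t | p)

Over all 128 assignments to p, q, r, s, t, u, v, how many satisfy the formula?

8

The models are:
  p=0 q=0 r=0 s=0 t=0 u=0 v=1
  p=0 q=0 r=0 s=1 t=0 u=0 v=1
  p=0 q=0 r=1 s=0 t=0 u=0 v=1
  p=0 q=0 r=1 s=1 t=0 u=0 v=1
  p=0 q=1 r=0 s=0 t=0 u=0 v=1
  p=0 q=1 r=0 s=1 t=0 u=0 v=1
  p=0 q=1 r=1 s=0 t=0 u=0 v=1
  p=0 q=1 r=1 s=1 t=0 u=0 v=1
Count: 8.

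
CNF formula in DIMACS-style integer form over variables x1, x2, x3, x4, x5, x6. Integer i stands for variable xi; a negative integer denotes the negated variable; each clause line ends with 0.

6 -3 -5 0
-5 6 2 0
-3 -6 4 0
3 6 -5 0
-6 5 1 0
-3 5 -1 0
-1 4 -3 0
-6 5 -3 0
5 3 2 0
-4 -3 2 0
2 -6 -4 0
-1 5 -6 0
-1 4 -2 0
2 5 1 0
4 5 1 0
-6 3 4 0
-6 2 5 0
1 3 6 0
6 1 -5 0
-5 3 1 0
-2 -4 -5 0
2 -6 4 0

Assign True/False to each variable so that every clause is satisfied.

Branch on x1: take x1 = False.
Set x2 = True and propagate.
The remaining clauses are satisfied by x3 = True, x4 = True, x5 = False, x6 = False.

x1=F, x2=T, x3=T, x4=T, x5=F, x6=F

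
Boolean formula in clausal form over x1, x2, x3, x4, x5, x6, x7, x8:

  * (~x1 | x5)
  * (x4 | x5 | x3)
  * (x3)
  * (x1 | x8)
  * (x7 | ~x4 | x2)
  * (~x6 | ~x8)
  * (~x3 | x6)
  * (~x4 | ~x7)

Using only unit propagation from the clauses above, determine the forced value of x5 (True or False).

Unit clause (x3) sets x3 = True.
(x6 | ~x3) with x3 = True leaves only x6, so x6 = True.
In (~x6 | ~x8), ~x6 is now false; ~x8 must hold, so x8 = False.
From (x8 | x1) and x8 = False: x1 = True.
In (x5 | ~x1), ~x1 is now false; x5 must hold, so x5 = True.

True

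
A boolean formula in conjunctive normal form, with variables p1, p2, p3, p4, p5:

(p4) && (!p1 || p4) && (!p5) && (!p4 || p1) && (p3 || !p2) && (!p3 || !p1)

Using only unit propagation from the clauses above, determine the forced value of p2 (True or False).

Unit clause (p4) sets p4 = True.
Unit clause (!p5) sets p5 = False.
In (p1 || !p4), !p4 is now false; p1 must hold, so p1 = True.
(!p1 || !p3) with p1 = True leaves only !p3, so p3 = False.
(p3 || !p2) with p3 = False leaves only !p2, so p2 = False.

False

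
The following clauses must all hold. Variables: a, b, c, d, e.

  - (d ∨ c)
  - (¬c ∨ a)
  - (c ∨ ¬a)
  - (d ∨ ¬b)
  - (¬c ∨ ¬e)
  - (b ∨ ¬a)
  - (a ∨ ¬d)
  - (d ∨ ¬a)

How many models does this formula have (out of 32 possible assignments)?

1

The models are:
  a=T b=T c=T d=T e=F
That's 1 in total.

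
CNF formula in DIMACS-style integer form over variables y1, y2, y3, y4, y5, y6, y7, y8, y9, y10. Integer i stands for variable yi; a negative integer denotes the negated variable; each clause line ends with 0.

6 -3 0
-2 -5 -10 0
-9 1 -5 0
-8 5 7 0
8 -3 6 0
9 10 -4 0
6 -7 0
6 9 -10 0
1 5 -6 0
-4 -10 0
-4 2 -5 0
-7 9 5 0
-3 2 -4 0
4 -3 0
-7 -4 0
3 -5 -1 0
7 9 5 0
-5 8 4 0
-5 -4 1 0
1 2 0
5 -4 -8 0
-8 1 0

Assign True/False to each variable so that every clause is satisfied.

Set y1 = True and propagate.
The remaining clauses are satisfied by y2 = True, y3 = False, y4 = True, y5 = False, y6 = False, y7 = False, y8 = False, y9 = True, y10 = False.
Every clause has at least one true literal under this assignment.
Check each clause:
  1. (¬y3 ∨ y6) — ¬y3 is true.
  2. (¬y5 ∨ ¬y10 ∨ ¬y2) — ¬y5 is true.
  3. (y1 ∨ ¬y5 ∨ ¬y9) — y1 is true.
  4. (¬y8 ∨ y5 ∨ y7) — ¬y8 is true.
  5. (y6 ∨ y8 ∨ ¬y3) — ¬y3 is true.
  6. (¬y4 ∨ y9 ∨ y10) — y9 is true.
  7. (y6 ∨ ¬y7) — ¬y7 is true.
  8. (y6 ∨ ¬y10 ∨ y9) — y9 is true.
  9. (¬y6 ∨ y1 ∨ y5) — y1 is true.
  10. (¬y10 ∨ ¬y4) — ¬y10 is true.
  11. (y2 ∨ ¬y5 ∨ ¬y4) — y2 is true.
  12. (¬y7 ∨ y9 ∨ y5) — y9 is true.
  13. (¬y4 ∨ y2 ∨ ¬y3) — y2 is true.
  14. (¬y3 ∨ y4) — y4 is true.
  15. (¬y7 ∨ ¬y4) — ¬y7 is true.
  16. (¬y1 ∨ y3 ∨ ¬y5) — ¬y5 is true.
  17. (y7 ∨ y9 ∨ y5) — y9 is true.
  18. (y4 ∨ ¬y5 ∨ y8) — ¬y5 is true.
  19. (y1 ∨ ¬y5 ∨ ¬y4) — y1 is true.
  20. (y2 ∨ y1) — y1 is true.
  21. (¬y4 ∨ ¬y8 ∨ y5) — ¬y8 is true.
  22. (y1 ∨ ¬y8) — ¬y8 is true.

y1=True, y2=True, y3=False, y4=True, y5=False, y6=False, y7=False, y8=False, y9=True, y10=False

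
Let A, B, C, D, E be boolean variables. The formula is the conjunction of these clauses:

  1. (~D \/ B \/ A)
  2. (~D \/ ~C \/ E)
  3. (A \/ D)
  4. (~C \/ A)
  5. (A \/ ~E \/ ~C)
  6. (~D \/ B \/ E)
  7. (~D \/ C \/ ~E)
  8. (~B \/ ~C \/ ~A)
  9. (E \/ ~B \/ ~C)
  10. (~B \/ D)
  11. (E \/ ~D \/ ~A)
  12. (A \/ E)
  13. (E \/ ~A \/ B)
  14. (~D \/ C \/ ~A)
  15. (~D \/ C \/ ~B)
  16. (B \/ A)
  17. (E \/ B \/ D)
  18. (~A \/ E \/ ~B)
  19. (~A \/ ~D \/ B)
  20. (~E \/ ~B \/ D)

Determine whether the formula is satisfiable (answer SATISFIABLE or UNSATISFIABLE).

SATISFIABLE

Set A = True and propagate.
Branch on B: take B = False.
  then E is forced to True.
  then D is forced to False.
C is now unconstrained; take C = False.
So A = 1, B = 0, C = 0, D = 0, E = 1 is a satisfying assignment.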